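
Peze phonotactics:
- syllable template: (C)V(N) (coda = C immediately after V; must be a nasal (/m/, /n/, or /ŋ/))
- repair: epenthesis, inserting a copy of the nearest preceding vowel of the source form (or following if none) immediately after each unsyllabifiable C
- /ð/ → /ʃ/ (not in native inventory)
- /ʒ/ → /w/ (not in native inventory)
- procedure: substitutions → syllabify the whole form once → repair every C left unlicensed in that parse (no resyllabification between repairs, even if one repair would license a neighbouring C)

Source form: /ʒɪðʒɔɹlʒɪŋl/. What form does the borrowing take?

Substitution: /ʒ/ → /w/, /ð/ → /ʃ/, giving /wɪʃwɔɹlwɪŋl/.
The consonants /ʃ/, /ɹ/, /l/, /l/ cannot be parsed into a legal (C)V(N) syllable (only a nasal (/m/, /n/, or /ŋ/) is licensed in coda position; onsets are limited to one consonant).
Epenthesis after each stranded consonant: /ʃ/ → /ʃɪ/, /ɹ/ → /ɹɔ/, /l/ → /lɔ/, /l/ → /lɪ/.

wɪʃɪwɔɹɔlɔwɪŋlɪ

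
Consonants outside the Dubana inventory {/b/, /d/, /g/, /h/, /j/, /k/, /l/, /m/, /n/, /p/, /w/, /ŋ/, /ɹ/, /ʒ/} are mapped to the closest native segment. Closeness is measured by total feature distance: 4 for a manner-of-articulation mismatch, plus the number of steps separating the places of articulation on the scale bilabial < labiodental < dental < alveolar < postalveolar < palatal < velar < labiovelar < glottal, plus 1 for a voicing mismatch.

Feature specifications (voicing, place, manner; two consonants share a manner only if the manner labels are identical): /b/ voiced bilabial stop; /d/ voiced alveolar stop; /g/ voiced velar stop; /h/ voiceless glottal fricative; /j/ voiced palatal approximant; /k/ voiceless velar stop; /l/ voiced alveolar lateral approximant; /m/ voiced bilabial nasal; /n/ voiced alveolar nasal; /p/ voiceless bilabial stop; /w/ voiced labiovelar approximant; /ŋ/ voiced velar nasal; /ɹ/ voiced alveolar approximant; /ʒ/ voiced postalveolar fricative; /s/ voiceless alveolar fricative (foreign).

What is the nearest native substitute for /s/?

ʒ

/ʒ/ is closest: same manner (fricative), place distance 1 (alveolar→postalveolar), voicing differs (+1); total 2. Next closest is /d/ at distance 5.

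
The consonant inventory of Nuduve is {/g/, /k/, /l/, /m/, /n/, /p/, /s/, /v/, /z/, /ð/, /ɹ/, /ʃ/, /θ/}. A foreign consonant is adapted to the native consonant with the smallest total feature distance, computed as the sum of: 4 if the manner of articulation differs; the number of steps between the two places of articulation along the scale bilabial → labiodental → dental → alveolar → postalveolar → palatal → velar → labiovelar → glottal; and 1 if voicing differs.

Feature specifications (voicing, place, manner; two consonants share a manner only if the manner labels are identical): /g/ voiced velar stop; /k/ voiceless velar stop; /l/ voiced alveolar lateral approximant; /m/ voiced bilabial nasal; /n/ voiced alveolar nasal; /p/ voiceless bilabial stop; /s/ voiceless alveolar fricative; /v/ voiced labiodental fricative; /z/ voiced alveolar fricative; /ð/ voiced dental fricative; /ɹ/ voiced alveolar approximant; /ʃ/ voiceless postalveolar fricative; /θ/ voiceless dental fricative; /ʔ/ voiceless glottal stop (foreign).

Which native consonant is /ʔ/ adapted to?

k

/k/ is closest: same manner (stop), place distance 2 (glottal→velar), same voicing; total 2. Next closest is /g/ at distance 3.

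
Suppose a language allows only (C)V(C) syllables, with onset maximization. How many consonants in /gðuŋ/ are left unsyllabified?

Under (C)V(C), the unsyllabifiable consonants are /g/ (at most one coda consonant is licensed; onsets are limited to one consonant).

1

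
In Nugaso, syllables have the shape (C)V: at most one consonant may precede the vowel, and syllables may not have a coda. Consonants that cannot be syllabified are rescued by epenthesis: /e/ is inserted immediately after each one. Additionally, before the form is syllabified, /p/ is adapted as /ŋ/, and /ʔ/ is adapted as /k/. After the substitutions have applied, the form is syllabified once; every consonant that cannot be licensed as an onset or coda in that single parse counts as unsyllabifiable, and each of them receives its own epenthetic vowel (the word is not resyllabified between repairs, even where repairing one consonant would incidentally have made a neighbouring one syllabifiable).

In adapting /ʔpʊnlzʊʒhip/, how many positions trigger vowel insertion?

After substitution the input is /kŋʊnlzʊʒhiŋ/.
The unsyllabifiable consonants are /k/, /n/, /l/, /ʒ/, /ŋ/; each receives one epenthetic vowel.

5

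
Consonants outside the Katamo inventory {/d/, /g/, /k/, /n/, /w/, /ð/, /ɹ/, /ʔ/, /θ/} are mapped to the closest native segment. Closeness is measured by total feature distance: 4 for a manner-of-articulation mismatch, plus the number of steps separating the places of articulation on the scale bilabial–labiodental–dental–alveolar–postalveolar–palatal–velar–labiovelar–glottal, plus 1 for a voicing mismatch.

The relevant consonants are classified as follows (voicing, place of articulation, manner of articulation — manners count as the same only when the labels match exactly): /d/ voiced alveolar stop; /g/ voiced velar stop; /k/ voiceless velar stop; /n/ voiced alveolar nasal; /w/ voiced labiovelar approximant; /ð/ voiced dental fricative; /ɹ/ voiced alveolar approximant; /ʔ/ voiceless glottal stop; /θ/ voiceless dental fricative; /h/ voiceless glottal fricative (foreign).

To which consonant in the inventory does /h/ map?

ʔ

/ʔ/ is closest: manner differs (fricative→stop, +4), place distance 0 (glottal→glottal), same voicing; total 4. Next closest is /k/ at distance 6.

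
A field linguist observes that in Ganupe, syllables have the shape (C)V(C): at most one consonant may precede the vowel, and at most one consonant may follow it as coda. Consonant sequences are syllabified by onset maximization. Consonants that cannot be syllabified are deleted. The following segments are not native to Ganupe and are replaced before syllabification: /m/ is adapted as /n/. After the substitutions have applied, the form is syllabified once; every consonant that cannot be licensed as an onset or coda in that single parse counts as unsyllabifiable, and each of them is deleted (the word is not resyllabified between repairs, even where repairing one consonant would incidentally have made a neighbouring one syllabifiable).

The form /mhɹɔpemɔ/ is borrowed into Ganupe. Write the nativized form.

ɹɔpenɔ

Substitution: /m/ → /n/, giving /nhɹɔpenɔ/.
Syllabifying with onset maximization leaves /n/, /h/ stranded (at most one coda consonant is licensed; onsets are limited to one consonant).
Deletion applies to /n/, /h/.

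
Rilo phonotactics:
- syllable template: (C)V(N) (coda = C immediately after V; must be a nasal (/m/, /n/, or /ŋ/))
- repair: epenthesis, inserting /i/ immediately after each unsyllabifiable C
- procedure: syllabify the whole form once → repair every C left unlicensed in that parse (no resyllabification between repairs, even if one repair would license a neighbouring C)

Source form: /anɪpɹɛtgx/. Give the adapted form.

Under (C)V(N), the unsyllabifiable consonants are /p/, /t/, /g/, /x/ (only a nasal (/m/, /n/, or /ŋ/) is licensed in coda position; onsets are limited to one consonant).
Each unlicensed consonant becomes the onset of a new syllable: /p/ → /pi/, /t/ → /ti/, /g/ → /gi/, /x/ → /xi/.

anɪpiɹɛtigixi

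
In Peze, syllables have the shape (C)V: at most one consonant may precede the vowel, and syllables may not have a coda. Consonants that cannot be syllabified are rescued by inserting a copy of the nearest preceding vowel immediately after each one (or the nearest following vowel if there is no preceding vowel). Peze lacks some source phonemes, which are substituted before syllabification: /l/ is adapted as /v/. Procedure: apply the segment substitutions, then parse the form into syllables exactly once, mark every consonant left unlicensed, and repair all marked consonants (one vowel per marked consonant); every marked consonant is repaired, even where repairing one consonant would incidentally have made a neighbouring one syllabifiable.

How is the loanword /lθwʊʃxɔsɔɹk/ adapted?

Substitution: /l/ → /v/, giving /vθwʊʃxɔsɔɹk/.
Syllabifying with onset maximization leaves /v/, /θ/, /ʃ/, /ɹ/, /k/ stranded (no codas are permitted; onsets are limited to one consonant).
Epenthesis after each stranded consonant: /v/ → /vʊ/, /θ/ → /θʊ/, /ʃ/ → /ʃʊ/, /ɹ/ → /ɹɔ/, /k/ → /kɔ/.

vʊθʊwʊʃʊxɔsɔɹɔkɔ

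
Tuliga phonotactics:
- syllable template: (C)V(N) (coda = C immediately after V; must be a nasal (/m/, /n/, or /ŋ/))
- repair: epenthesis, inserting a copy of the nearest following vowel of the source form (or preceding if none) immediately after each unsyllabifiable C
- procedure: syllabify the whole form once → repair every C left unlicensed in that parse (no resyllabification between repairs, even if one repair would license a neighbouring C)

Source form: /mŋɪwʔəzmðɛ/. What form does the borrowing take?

mɪŋɪwəʔəzɛmɛðɛ

Under (C)V(N), the unsyllabifiable consonants are /m/, /w/, /z/, /m/ (only a nasal (/m/, /n/, or /ŋ/) is licensed in coda position; onsets are limited to one consonant).
Each unlicensed consonant becomes the onset of a new syllable: /m/ → /mɪ/, /w/ → /wə/, /z/ → /zɛ/, /m/ → /mɛ/.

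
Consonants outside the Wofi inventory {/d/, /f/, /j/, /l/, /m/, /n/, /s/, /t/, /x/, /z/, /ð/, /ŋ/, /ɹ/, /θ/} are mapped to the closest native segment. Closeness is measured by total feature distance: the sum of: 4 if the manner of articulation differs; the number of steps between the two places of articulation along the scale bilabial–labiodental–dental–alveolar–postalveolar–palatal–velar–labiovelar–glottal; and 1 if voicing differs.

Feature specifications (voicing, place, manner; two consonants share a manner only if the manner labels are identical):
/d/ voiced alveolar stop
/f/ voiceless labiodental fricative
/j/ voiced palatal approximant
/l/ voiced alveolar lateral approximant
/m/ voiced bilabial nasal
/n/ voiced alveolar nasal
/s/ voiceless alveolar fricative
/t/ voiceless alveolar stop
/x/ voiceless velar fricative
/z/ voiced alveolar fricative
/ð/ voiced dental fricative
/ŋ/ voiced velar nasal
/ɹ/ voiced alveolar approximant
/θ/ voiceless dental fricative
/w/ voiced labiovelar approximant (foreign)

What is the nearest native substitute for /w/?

j

/j/ is closest: same manner (approximant), place distance 2 (labiovelar→palatal), same voicing; total 2. Next closest is /ɹ/ at distance 4.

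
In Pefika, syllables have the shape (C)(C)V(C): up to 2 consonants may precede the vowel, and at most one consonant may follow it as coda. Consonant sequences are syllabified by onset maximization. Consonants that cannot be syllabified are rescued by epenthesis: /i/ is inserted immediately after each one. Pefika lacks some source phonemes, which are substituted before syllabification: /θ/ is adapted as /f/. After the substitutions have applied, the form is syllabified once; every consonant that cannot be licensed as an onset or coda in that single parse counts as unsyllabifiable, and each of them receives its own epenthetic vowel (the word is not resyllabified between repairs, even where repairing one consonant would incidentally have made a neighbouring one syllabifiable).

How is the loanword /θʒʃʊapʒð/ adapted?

Substitution: /θ/ → /f/, giving /fʒʃʊapʒð/.
Syllabifying with onset maximization leaves /f/, /ʒ/, /ð/ stranded (at most one coda consonant is licensed; onsets may contain at most 2 consonants).
Inserting the epenthetic vowel yields /f/ → /fi/, /ʒ/ → /ʒi/, /ð/ → /ði/.

fiʒʃʊapʒiði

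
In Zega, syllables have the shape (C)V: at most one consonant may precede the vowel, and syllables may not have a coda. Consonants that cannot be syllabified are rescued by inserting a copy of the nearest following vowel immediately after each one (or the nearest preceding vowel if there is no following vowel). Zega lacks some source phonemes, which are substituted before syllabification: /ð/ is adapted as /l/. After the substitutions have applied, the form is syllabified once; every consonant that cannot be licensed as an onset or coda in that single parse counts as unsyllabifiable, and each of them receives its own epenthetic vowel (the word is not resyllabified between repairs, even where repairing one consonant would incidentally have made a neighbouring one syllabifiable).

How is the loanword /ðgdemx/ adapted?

legedemexe

Substitution: /ð/ → /l/, giving /lgdemx/.
Under (C)V, the unsyllabifiable consonants are /l/, /g/, /m/, /x/ (no codas are permitted; onsets are limited to one consonant).
Epenthesis after each stranded consonant: /l/ → /le/, /g/ → /ge/, /m/ → /me/, /x/ → /xe/.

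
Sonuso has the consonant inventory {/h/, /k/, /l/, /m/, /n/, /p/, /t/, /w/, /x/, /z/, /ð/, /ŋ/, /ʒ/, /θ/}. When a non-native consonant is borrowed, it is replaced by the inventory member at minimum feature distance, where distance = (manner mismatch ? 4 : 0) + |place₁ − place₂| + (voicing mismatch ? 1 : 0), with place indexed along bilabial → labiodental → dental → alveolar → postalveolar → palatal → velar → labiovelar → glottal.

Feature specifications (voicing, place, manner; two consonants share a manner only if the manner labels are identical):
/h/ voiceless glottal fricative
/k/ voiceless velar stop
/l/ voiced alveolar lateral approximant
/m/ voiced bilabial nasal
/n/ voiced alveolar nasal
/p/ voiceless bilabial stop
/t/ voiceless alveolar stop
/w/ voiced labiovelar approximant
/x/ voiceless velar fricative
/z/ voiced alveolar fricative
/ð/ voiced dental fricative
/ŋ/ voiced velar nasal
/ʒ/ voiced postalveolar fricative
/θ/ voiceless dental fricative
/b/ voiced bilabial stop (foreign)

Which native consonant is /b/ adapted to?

/p/ is closest: same manner (stop), place distance 0 (bilabial→bilabial), voicing differs (+1); total 1. Next closest is /m/ at distance 4.

p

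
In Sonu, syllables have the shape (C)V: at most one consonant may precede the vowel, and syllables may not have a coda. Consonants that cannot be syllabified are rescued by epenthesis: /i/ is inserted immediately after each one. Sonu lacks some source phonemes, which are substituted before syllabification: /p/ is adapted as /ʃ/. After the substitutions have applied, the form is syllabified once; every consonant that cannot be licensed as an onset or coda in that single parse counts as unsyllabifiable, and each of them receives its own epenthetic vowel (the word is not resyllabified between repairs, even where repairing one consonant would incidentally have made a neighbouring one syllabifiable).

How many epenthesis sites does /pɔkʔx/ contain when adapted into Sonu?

3

After substitution the input is /ʃɔkʔx/.
The unsyllabifiable consonants are /k/, /ʔ/, /x/; each receives one epenthetic vowel.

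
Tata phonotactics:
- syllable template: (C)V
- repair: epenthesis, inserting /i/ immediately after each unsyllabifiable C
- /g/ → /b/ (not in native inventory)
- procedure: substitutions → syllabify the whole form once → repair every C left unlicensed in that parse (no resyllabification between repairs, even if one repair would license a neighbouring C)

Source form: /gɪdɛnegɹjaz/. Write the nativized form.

bɪdɛnebiɹijazi

Substitution: /g/ → /b/, giving /bɪdɛnebɹjaz/.
Syllabifying with onset maximization leaves /b/, /ɹ/, /z/ stranded (no codas are permitted; onsets are limited to one consonant).
Each unlicensed consonant becomes the onset of a new syllable: /b/ → /bi/, /ɹ/ → /ɹi/, /z/ → /zi/.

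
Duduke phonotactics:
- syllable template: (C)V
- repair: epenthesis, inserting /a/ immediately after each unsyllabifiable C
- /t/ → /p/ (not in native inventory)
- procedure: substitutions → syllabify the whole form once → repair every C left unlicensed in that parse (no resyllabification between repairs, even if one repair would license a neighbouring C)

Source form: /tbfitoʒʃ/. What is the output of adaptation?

Substitution: /t/ → /p/, giving /pbfipoʒʃ/.
Under (C)V, the unsyllabifiable consonants are /p/, /b/, /ʒ/, /ʃ/ (no codas are permitted; onsets are limited to one consonant).
Inserting the epenthetic vowel yields /p/ → /pa/, /b/ → /ba/, /ʒ/ → /ʒa/, /ʃ/ → /ʃa/.

pabafipoʒaʃa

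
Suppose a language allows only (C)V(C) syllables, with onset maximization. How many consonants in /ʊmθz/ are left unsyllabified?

2

Syllabifying with onset maximization leaves /θ/, /z/ stranded (at most one coda consonant is licensed; onsets are limited to one consonant).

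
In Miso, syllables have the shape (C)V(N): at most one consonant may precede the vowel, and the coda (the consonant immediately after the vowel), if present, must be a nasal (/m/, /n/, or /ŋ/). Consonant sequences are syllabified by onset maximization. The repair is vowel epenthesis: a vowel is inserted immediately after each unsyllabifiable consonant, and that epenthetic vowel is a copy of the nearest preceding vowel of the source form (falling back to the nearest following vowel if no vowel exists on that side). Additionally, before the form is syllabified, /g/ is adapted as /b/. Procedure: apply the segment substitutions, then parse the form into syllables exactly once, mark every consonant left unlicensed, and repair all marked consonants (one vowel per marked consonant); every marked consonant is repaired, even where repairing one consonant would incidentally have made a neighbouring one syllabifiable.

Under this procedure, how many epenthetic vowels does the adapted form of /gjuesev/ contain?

After substitution the input is /bjuesev/.
The unsyllabifiable consonants are /b/, /v/; each receives one epenthetic vowel.

2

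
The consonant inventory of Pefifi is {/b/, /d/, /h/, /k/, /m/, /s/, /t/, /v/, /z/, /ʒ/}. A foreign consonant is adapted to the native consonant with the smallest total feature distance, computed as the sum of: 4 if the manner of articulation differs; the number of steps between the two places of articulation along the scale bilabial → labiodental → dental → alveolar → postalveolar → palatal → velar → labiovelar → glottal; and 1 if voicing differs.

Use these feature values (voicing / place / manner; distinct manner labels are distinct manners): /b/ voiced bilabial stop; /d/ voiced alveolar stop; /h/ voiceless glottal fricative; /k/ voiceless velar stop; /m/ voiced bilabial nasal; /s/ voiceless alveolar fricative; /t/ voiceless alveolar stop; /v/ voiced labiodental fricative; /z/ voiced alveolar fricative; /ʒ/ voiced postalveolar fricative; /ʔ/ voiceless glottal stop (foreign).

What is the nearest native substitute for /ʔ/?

k

/k/ is closest: same manner (stop), place distance 2 (glottal→velar), same voicing; total 2. Next closest is /h/ at distance 4.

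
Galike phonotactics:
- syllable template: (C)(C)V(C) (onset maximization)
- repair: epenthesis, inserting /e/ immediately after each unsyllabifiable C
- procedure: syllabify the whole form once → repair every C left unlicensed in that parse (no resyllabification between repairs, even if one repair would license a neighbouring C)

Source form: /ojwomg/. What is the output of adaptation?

Syllabifying with onset maximization leaves /g/ stranded (at most one coda consonant is licensed; onsets may contain at most 2 consonants).
Each unlicensed consonant becomes the onset of a new syllable: /g/ → /ge/.

ojwomge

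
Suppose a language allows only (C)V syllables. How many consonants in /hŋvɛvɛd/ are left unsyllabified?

Syllabifying with onset maximization leaves /h/, /ŋ/, /d/ stranded (no codas are permitted; onsets are limited to one consonant).

3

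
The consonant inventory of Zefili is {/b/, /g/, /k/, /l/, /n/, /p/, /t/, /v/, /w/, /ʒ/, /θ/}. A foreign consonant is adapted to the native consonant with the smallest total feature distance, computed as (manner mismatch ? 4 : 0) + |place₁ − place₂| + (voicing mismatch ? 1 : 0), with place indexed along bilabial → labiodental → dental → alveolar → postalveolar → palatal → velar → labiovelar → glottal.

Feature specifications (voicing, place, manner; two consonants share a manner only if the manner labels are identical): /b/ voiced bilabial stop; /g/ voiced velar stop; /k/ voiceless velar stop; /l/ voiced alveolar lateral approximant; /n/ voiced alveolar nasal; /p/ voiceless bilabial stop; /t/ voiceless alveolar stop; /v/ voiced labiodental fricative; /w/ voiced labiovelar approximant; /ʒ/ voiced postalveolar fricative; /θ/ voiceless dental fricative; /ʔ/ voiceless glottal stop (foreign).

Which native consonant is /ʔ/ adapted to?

/k/ is closest: same manner (stop), place distance 2 (glottal→velar), same voicing; total 2. Next closest is /g/ at distance 3.

k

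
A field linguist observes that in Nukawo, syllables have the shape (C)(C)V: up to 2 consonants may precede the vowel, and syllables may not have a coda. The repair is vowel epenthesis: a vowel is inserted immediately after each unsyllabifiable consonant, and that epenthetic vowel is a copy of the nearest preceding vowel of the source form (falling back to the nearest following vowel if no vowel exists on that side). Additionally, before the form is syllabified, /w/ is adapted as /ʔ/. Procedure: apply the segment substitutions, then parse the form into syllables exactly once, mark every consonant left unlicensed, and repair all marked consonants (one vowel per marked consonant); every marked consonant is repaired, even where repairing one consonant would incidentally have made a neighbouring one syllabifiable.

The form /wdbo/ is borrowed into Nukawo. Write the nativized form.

ʔodbo

Substitution: /w/ → /ʔ/, giving /ʔdbo/.
The consonants /ʔ/ cannot be parsed into a legal (C)(C)V syllable (no codas are permitted; onsets may contain at most 2 consonants).
Epenthesis after each stranded consonant: /ʔ/ → /ʔo/.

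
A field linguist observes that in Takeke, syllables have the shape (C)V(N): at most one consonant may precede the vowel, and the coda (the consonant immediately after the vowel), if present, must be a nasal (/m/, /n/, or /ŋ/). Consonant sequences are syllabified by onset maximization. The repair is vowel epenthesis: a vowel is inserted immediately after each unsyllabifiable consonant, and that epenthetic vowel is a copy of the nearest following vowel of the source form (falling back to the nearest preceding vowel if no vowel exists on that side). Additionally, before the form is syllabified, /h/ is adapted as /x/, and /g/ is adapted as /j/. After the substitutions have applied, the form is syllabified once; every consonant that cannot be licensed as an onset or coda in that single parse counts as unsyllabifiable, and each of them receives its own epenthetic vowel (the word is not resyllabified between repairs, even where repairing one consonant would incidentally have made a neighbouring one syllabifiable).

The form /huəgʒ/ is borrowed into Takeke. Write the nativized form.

Substitution: /h/ → /x/, /g/ → /j/, giving /xuəjʒ/.
Under (C)V(N), the unsyllabifiable consonants are /j/, /ʒ/ (only a nasal (/m/, /n/, or /ŋ/) is licensed in coda position; onsets are limited to one consonant).
Epenthesis after each stranded consonant: /j/ → /jə/, /ʒ/ → /ʒə/.

xuəjəʒə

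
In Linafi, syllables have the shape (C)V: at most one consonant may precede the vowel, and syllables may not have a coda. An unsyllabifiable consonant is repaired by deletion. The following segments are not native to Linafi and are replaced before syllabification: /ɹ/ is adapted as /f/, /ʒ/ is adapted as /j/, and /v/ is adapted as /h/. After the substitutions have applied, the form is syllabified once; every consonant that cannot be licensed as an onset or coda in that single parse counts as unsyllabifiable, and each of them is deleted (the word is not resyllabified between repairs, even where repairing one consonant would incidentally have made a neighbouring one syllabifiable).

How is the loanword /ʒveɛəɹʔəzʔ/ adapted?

heɛəʔə

Substitution: /ʒ/ → /j/, /v/ → /h/, /ɹ/ → /f/, giving /jheɛəfʔəzʔ/.
The consonants /j/, /f/, /z/, /ʔ/ cannot be parsed into a legal (C)V syllable (no codas are permitted; onsets are limited to one consonant).
Deleting the stranded consonants removes /j/, /f/, /z/, /ʔ/.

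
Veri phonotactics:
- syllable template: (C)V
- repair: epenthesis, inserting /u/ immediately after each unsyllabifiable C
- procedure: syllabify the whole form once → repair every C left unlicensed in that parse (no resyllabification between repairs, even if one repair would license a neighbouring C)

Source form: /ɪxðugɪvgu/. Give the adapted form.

Under (C)V, the unsyllabifiable consonants are /x/, /v/ (no codas are permitted; onsets are limited to one consonant).
Inserting the epenthetic vowel yields /x/ → /xu/, /v/ → /vu/.

ɪxuðugɪvugu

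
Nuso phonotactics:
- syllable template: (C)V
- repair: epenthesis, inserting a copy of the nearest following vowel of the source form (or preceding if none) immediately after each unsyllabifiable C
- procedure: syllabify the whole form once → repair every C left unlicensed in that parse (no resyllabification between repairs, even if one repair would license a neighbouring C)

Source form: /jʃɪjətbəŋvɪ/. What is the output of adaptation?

jɪʃɪjətəbəŋɪvɪ

Syllabifying with onset maximization leaves /j/, /t/, /ŋ/ stranded (no codas are permitted; onsets are limited to one consonant).
Epenthesis after each stranded consonant: /j/ → /jɪ/, /t/ → /tə/, /ŋ/ → /ŋɪ/.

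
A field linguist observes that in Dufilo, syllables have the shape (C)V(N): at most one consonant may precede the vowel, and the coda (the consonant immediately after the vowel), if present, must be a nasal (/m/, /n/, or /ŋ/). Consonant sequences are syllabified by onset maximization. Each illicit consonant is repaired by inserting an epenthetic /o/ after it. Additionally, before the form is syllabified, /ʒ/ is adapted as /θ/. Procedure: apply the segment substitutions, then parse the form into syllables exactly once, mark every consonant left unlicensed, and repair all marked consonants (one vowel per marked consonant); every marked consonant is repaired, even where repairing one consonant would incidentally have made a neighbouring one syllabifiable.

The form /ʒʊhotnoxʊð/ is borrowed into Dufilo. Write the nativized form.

Substitution: /ʒ/ → /θ/, giving /θʊhotnoxʊð/.
Under (C)V(N), the unsyllabifiable consonants are /t/, /ð/ (only a nasal (/m/, /n/, or /ŋ/) is licensed in coda position; onsets are limited to one consonant).
Inserting the epenthetic vowel yields /t/ → /to/, /ð/ → /ðo/.

θʊhotonoxʊðo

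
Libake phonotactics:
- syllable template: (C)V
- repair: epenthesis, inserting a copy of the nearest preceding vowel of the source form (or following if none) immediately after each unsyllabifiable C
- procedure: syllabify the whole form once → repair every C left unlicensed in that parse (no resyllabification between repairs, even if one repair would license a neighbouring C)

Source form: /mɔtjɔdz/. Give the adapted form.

mɔtɔjɔdɔzɔ

Under (C)V, the unsyllabifiable consonants are /t/, /d/, /z/ (no codas are permitted; onsets are limited to one consonant).
Epenthesis after each stranded consonant: /t/ → /tɔ/, /d/ → /dɔ/, /z/ → /zɔ/.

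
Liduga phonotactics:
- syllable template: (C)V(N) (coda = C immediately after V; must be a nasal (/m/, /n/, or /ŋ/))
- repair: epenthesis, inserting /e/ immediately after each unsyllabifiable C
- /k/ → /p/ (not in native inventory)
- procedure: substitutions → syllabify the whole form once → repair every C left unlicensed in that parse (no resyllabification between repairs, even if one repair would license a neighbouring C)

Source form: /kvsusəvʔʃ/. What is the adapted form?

pevesusəveʔeʃe

Substitution: /k/ → /p/, giving /pvsusəvʔʃ/.
Syllabifying with onset maximization leaves /p/, /v/, /v/, /ʔ/, /ʃ/ stranded (only a nasal (/m/, /n/, or /ŋ/) is licensed in coda position; onsets are limited to one consonant).
Epenthesis after each stranded consonant: /p/ → /pe/, /v/ → /ve/, /v/ → /ve/, /ʔ/ → /ʔe/, /ʃ/ → /ʃe/.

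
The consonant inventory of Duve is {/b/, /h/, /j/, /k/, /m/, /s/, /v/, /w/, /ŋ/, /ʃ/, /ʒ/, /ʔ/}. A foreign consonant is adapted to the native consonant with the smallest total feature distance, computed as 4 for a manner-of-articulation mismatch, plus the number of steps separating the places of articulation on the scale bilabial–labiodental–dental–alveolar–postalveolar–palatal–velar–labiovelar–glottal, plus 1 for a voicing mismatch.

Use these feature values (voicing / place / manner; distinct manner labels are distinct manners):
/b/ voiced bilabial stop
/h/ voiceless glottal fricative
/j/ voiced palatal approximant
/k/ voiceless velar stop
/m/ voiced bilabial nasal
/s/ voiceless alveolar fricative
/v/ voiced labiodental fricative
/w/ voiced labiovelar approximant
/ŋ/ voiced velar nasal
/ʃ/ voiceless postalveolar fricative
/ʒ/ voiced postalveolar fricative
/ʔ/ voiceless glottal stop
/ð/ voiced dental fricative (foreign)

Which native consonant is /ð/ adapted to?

/v/ is closest: same manner (fricative), place distance 1 (dental→labiodental), same voicing; total 1. Next closest is /s/ at distance 2.

v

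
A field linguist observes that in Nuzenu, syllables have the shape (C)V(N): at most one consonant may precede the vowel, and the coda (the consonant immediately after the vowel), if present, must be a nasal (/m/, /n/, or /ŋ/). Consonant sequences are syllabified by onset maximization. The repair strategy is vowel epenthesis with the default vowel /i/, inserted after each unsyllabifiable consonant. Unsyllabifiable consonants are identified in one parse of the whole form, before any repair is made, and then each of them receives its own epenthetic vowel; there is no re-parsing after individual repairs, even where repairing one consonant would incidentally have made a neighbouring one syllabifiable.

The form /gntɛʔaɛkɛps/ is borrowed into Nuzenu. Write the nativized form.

ginitɛʔaɛkɛpisi

Syllabifying with onset maximization leaves /g/, /n/, /p/, /s/ stranded (only a nasal (/m/, /n/, or /ŋ/) is licensed in coda position; onsets are limited to one consonant).
Each unlicensed consonant becomes the onset of a new syllable: /g/ → /gi/, /n/ → /ni/, /p/ → /pi/, /s/ → /si/.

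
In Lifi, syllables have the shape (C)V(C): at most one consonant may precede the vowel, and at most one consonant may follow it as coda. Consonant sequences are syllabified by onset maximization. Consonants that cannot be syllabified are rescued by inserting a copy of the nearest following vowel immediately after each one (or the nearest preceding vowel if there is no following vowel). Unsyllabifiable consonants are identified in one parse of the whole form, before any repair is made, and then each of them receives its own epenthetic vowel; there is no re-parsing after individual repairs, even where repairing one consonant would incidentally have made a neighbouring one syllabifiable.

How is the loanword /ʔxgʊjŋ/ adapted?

Under (C)V(C), the unsyllabifiable consonants are /ʔ/, /x/, /ŋ/ (at most one coda consonant is licensed; onsets are limited to one consonant).
Epenthesis after each stranded consonant: /ʔ/ → /ʔʊ/, /x/ → /xʊ/, /ŋ/ → /ŋʊ/.

ʔʊxʊgʊjŋʊ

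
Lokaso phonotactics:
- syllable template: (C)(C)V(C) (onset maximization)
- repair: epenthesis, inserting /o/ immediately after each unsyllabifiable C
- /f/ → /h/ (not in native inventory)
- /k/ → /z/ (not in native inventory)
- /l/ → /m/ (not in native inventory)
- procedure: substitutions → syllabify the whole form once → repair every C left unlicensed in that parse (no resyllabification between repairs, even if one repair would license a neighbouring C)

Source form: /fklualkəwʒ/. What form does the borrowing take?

hozmuamzəwʒo

Substitution: /f/ → /h/, /k/ → /z/, /l/ → /m/, giving /hzmuamzəwʒ/.
Syllabifying with onset maximization leaves /h/, /ʒ/ stranded (at most one coda consonant is licensed; onsets may contain at most 2 consonants).
Epenthesis after each stranded consonant: /h/ → /ho/, /ʒ/ → /ʒo/.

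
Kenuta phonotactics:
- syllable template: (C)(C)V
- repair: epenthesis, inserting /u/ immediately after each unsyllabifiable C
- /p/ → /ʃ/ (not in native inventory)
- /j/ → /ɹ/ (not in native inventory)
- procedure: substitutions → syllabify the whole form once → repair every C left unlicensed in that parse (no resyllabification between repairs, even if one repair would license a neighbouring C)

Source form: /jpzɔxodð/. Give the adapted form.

ɹuʃzɔxoduðu

Substitution: /j/ → /ɹ/, /p/ → /ʃ/, giving /ɹʃzɔxodð/.
Under (C)(C)V, the unsyllabifiable consonants are /ɹ/, /d/, /ð/ (no codas are permitted; onsets may contain at most 2 consonants).
Each unlicensed consonant becomes the onset of a new syllable: /ɹ/ → /ɹu/, /d/ → /du/, /ð/ → /ðu/.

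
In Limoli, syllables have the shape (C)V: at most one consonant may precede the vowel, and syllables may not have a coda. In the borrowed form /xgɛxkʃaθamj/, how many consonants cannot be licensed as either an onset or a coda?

Syllabifying with onset maximization leaves /x/, /x/, /k/, /m/, /j/ stranded (no codas are permitted; onsets are limited to one consonant).

5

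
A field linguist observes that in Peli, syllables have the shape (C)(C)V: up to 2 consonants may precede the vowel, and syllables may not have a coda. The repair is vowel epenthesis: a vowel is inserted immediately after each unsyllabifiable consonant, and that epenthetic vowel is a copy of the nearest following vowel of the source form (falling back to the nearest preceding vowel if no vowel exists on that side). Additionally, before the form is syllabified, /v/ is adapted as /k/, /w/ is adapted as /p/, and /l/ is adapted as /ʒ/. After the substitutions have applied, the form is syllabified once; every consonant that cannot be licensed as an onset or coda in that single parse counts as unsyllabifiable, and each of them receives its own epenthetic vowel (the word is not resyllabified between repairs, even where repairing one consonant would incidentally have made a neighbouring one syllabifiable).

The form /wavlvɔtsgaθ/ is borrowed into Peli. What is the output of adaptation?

pakɔʒkɔtasgaθa

Substitution: /w/ → /p/, /v/ → /k/, /l/ → /ʒ/, giving /pakʒkɔtsgaθ/.
Syllabifying with onset maximization leaves /k/, /t/, /θ/ stranded (no codas are permitted; onsets may contain at most 2 consonants).
Each unlicensed consonant becomes the onset of a new syllable: /k/ → /kɔ/, /t/ → /ta/, /θ/ → /θa/.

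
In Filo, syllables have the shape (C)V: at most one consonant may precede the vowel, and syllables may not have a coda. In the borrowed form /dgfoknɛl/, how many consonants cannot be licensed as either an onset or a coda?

4

Syllabifying with onset maximization leaves /d/, /g/, /k/, /l/ stranded (no codas are permitted; onsets are limited to one consonant).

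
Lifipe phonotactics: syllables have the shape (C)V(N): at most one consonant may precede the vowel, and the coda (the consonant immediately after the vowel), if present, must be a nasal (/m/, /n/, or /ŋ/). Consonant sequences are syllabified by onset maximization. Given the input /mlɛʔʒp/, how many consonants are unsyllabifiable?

Under (C)V(N), the unsyllabifiable consonants are /m/, /ʔ/, /ʒ/, /p/ (only a nasal (/m/, /n/, or /ŋ/) is licensed in coda position; onsets are limited to one consonant).

4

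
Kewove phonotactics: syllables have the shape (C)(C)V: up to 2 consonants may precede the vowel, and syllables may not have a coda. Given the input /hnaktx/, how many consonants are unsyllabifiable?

3

The consonants /k/, /t/, /x/ cannot be parsed into a legal (C)(C)V syllable (no codas are permitted; onsets may contain at most 2 consonants).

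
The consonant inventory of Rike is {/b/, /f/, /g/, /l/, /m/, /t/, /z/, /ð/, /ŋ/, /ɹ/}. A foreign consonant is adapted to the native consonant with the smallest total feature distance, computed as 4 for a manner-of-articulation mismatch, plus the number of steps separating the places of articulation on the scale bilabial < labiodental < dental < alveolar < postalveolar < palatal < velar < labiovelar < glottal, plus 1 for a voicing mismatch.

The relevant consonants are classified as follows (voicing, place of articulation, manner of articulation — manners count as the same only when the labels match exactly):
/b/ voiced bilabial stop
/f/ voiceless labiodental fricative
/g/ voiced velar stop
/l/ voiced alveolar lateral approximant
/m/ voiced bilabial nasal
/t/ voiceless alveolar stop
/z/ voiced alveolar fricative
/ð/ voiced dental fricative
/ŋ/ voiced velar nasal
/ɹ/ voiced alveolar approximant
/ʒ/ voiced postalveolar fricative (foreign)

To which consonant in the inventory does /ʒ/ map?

z

/z/ is closest: same manner (fricative), place distance 1 (postalveolar→alveolar), same voicing; total 1. Next closest is /ð/ at distance 2.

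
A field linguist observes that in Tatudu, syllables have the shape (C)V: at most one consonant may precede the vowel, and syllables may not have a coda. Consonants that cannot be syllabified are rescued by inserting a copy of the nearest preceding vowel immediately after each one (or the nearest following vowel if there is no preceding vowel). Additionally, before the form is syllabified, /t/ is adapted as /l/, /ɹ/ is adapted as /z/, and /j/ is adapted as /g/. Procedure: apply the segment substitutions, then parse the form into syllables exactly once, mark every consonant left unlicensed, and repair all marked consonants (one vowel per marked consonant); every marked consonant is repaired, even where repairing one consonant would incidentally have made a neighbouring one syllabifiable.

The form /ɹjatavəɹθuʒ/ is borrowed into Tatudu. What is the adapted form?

Substitution: /ɹ/ → /z/, /j/ → /g/, /t/ → /l/, giving /zgalavəzθuʒ/.
Under (C)V, the unsyllabifiable consonants are /z/, /z/, /ʒ/ (no codas are permitted; onsets are limited to one consonant).
Epenthesis after each stranded consonant: /z/ → /za/, /z/ → /zə/, /ʒ/ → /ʒu/.

zagalavəzəθuʒu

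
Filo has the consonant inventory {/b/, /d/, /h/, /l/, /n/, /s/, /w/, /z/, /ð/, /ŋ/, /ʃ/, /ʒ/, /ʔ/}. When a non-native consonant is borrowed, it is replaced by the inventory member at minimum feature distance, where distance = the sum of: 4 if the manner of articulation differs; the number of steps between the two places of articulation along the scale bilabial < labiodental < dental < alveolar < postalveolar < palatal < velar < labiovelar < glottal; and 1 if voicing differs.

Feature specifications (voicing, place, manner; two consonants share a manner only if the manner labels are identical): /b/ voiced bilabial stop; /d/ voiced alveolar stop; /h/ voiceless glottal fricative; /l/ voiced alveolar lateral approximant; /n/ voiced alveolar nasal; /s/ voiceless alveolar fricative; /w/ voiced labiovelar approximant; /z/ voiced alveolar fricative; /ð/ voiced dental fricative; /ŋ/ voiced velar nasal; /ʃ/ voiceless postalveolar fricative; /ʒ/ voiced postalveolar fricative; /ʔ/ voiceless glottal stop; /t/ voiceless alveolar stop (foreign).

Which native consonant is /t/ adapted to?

d

/d/ is closest: same manner (stop), place distance 0 (alveolar→alveolar), voicing differs (+1); total 1. Next closest is /b/ at distance 4.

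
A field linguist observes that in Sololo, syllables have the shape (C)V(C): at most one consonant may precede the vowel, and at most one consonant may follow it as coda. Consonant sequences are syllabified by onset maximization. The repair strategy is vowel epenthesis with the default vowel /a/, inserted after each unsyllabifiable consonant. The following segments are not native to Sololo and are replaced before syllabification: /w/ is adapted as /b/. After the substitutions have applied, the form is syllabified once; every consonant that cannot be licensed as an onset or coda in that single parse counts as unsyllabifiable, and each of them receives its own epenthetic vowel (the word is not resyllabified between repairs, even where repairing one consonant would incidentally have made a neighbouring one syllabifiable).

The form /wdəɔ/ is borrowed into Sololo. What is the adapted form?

badəɔ

Substitution: /w/ → /b/, giving /bdəɔ/.
Syllabifying with onset maximization leaves /b/ stranded (at most one coda consonant is licensed; onsets are limited to one consonant).
Each unlicensed consonant becomes the onset of a new syllable: /b/ → /ba/.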